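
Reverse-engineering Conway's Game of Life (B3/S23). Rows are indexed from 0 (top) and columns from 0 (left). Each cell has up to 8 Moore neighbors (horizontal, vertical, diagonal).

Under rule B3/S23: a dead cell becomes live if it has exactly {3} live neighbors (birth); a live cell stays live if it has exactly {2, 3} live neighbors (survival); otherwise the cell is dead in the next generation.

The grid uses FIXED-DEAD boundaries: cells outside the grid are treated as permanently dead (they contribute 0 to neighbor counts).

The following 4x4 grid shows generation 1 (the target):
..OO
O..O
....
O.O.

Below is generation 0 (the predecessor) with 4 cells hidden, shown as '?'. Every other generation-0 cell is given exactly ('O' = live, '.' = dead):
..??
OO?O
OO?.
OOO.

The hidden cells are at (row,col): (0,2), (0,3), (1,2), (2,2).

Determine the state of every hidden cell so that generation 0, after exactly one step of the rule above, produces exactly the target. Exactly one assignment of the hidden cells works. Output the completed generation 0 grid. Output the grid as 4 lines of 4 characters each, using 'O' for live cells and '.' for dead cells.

Answer: ..O.
OOOO
OOO.
OOO.

Derivation:
Hidden generation-0 cells (in order): (0,2), (0,3), (1,2), (2,2).
A hidden cell only influences target cells in its own 3x3 neighborhood. Try each of the 2^4 = 16 assignments, step the completed generation 0 forward once under B3/S23, and compare with the target:
  (0,2)=. (0,3)=. (1,2)=. (2,2)=. -> step gives (0,2)='.' but target has 'O' -> reject
  (0,2)=. (0,3)=. (1,2)=. (2,2)=O -> step gives (0,2)='.' but target has 'O' -> reject
  (0,2)=. (0,3)=. (1,2)=O (2,2)=. -> step gives (0,1)='O' but target has '.' -> reject
  (0,2)=. (0,3)=. (1,2)=O (2,2)=O -> step gives (0,1)='O' but target has '.' -> reject
  (0,2)=. (0,3)=O (1,2)=. (2,2)=. -> step gives (0,3)='.' but target has 'O' -> reject
  (0,2)=. (0,3)=O (1,2)=. (2,2)=O -> step gives (0,3)='.' but target has 'O' -> reject
  (0,2)=. (0,3)=O (1,2)=O (2,2)=. -> step gives (0,1)='O' but target has '.' -> reject
  (0,2)=. (0,3)=O (1,2)=O (2,2)=O -> step gives (0,1)='O' but target has '.' -> reject
  (0,2)=O (0,3)=. (1,2)=. (2,2)=. -> step gives (0,1)='O' but target has '.' -> reject
  (0,2)=O (0,3)=. (1,2)=. (2,2)=O -> step gives (0,1)='O' but target has '.' -> reject
  (0,2)=O (0,3)=. (1,2)=O (2,2)=. -> step gives (2,3)='O' but target has '.' -> reject
  (0,2)=O (0,3)=. (1,2)=O (2,2)=O -> step reproduces the target at every cell -> ACCEPT
  (0,2)=O (0,3)=O (1,2)=. (2,2)=. -> step gives (0,1)='O' but target has '.' -> reject
  (0,2)=O (0,3)=O (1,2)=. (2,2)=O -> step gives (0,1)='O' but target has '.' -> reject
  (0,2)=O (0,3)=O (1,2)=O (2,2)=. -> step gives (0,2)='.' but target has 'O' -> reject
  (0,2)=O (0,3)=O (1,2)=O (2,2)=O -> step gives (0,2)='.' but target has 'O' -> reject
Unique solution: (0,2)=live, (0,3)=dead, (1,2)=live, (2,2)=live.
Check: live-neighbor counts of every cell in the completed generation 0:
2433
3653
5864
3532
Applying B3/S23 to generation 0 with these counts gives:
..OO
O..O
....
O.O.
which matches the target exactly.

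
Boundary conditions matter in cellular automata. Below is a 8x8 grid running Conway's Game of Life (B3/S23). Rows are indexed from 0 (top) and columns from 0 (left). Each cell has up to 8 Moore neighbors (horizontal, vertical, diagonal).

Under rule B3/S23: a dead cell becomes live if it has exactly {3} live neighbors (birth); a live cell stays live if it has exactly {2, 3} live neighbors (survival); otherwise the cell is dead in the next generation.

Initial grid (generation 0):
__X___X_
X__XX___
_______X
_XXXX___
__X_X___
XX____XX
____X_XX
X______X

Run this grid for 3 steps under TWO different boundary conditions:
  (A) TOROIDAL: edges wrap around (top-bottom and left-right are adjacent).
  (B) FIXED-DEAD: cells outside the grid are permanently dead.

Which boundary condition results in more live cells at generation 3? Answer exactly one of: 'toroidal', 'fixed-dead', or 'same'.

Under TOROIDAL boundary, generation 3:
__X____X
___X___X
XX_X____
_X_____X
________
__X_____
____X___
____X___
Population = 12

Under FIXED-DEAD boundary, generation 3:
________
__X_____
X_______
X_____X_
X_____X_
__XXX_X_
X_X__XX_
_X______
Population = 15

Comparison: toroidal=12, fixed-dead=15 -> fixed-dead

Answer: fixed-dead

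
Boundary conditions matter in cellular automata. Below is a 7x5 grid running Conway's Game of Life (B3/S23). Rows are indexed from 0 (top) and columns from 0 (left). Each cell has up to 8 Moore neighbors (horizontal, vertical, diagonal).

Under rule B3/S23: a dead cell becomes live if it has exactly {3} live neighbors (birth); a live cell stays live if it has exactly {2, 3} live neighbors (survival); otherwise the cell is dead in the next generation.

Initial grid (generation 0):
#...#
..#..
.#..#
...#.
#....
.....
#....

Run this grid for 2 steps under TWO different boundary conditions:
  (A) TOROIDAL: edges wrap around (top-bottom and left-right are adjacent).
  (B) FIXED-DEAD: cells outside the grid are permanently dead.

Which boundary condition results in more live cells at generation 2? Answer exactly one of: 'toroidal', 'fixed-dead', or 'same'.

Under TOROIDAL boundary, generation 2:
.##..
.#...
.##..
...##
.....
.....
.#..#
Population = 9

Under FIXED-DEAD boundary, generation 2:
.....
...#.
..##.
.....
.....
.....
.....
Population = 3

Comparison: toroidal=9, fixed-dead=3 -> toroidal

Answer: toroidal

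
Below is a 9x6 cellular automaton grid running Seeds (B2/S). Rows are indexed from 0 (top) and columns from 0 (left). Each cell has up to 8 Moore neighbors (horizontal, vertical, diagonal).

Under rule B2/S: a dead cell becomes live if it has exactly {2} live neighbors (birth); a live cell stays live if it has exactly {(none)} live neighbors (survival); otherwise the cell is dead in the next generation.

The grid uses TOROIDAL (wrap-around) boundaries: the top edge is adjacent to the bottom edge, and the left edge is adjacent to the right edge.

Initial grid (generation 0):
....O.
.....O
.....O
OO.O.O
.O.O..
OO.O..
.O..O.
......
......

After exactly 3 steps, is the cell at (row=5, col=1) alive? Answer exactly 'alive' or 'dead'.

Answer: alive

Derivation:
Simulating step by step:
Generation 0 (given above): 14 live cells
Generation 1: 7 live cells
.....O
O.....
.OO...
......
......
.....O
...O.O
......
......
Generation 2: 9 live cells
O.....
..O..O
O.....
.OO...
......
O.....
O.....
....O.
......
Generation 3: 12 live cells
.O...O
......
...O.O
O.....
O.O...
.O...O
.O....
.....O
.....O

Cell (5,1) at generation 3: 1 -> alive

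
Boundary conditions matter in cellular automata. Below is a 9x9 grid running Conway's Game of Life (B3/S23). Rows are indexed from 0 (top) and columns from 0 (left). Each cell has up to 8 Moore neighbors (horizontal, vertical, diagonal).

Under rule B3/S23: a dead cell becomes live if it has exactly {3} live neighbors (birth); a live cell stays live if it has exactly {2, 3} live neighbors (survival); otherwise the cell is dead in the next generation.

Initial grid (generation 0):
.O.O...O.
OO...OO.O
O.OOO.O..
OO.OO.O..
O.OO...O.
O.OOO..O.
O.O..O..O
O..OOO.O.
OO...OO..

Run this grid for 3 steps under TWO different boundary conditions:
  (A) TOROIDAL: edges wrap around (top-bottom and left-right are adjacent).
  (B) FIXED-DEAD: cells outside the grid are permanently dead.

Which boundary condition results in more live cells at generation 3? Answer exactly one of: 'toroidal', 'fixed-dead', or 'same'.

Answer: toroidal

Derivation:
Under TOROIDAL boundary, generation 3:
....OO.OO
.....OOOO
.........
O........
OO.......
O..OOO..O
.O..OOO..
.O.O...O.
OOOOO.OO.
Population = 30

Under FIXED-DEAD boundary, generation 3:
OO...OO..
OO...O...
.........
.........
OO.......
O..OOO...
O.O...O..
O......O.
O.O.OOOO.
Population = 24

Comparison: toroidal=30, fixed-dead=24 -> toroidal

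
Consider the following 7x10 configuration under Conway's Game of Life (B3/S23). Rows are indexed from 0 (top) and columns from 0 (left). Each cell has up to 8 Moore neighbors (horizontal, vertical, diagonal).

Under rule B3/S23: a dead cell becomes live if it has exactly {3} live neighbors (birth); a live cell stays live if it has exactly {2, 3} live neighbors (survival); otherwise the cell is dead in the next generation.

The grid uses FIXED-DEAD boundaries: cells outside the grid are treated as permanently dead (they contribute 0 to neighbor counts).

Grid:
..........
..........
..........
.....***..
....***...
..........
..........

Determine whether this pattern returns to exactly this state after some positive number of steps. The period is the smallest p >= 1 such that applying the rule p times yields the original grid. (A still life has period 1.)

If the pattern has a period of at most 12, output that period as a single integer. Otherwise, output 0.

Answer: 2

Derivation:
Simulating and comparing each generation to the original:
Gen 0 (original, given above): 6 live cells
Gen 1: 6 live cells, differs from original
Gen 2: 6 live cells, MATCHES original -> period = 2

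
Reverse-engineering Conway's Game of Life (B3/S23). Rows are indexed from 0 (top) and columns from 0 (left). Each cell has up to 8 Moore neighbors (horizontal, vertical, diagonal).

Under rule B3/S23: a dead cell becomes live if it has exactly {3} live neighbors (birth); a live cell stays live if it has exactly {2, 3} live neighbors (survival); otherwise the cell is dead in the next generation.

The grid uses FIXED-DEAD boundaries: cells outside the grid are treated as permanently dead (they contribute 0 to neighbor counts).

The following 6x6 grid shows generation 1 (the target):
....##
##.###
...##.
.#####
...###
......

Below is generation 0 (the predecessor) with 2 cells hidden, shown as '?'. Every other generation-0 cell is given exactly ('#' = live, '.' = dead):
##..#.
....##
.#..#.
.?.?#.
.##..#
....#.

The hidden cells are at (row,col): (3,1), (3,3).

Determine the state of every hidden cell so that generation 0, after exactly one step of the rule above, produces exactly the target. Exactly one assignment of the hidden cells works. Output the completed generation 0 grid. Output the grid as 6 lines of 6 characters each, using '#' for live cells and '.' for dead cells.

Hidden generation-0 cells (in order): (3,1), (3,3).
A hidden cell only influences target cells in its own 3x3 neighborhood. Try each of the 2^2 = 4 assignments, step the completed generation 0 forward once under B3/S23, and compare with the target:
  (3,1)=. (3,3)=. -> step reproduces the target at every cell -> ACCEPT
  (3,1)=. (3,3)=# -> step gives (2,3)='.' but target has '#' -> reject
  (3,1)=# (3,3)=. -> step gives (3,0)='#' but target has '.' -> reject
  (3,1)=# (3,3)=# -> step gives (2,2)='#' but target has '.' -> reject
Unique solution: (3,1)=dead, (3,3)=dead.
Check: live-neighbor counts of every cell in the completed generation 0:
111223
332333
101334
233323
111332
122212
Applying B3/S23 to generation 0 with these counts gives:
....##
##.###
...##.
.#####
...###
......
which matches the target exactly.

Answer: ##..#.
....##
.#..#.
....#.
.##..#
....#.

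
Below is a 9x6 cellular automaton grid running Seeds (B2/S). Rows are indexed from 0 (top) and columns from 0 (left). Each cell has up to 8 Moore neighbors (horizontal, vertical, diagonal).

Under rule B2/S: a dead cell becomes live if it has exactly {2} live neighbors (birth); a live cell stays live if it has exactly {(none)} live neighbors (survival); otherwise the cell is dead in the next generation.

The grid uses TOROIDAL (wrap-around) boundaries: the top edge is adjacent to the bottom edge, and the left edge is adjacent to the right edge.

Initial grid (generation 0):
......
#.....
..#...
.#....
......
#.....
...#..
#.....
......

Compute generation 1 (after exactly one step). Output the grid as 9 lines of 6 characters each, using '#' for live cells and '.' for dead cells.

Simulating step by step:
Generation 0 (given above): 6 live cells
Generation 1: 8 live cells
(generation 1 grid is the final answer)

Answer: ......
.#....
#.....
..#...
##....
......
##...#
......
......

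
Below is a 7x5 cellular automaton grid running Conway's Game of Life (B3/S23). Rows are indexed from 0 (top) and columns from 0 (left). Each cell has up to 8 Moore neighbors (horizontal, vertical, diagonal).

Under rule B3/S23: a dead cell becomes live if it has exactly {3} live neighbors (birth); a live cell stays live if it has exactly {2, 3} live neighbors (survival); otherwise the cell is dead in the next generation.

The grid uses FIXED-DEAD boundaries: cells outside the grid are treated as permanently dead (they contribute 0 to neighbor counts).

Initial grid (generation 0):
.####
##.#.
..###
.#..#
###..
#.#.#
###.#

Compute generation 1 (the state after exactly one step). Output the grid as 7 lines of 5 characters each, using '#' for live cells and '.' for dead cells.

Answer: ##.##
#....
#...#
#...#
#.#..
.....
#.#..

Derivation:
Simulating step by step:
Generation 0 (given above): 22 live cells
Generation 1: 13 live cells
(generation 1 grid is the final answer)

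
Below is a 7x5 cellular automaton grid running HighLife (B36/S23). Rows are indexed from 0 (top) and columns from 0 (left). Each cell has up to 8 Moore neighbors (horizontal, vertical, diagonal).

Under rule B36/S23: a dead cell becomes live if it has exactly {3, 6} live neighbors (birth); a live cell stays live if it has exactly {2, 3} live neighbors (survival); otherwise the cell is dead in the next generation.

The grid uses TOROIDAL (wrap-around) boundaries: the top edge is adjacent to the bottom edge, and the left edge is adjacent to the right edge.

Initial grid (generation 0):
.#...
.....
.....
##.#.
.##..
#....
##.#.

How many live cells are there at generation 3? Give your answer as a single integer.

Answer: 17

Derivation:
Simulating step by step:
Generation 0 (given above): 10 live cells
Generation 1: 13 live cells
###..
.....
.....
##...
..#.#
#...#
###.#
Generation 2: 10 live cells
..###
.#...
.....
##...
...##
..#..
..#..
Generation 3: 17 live cells
.###.
..##.
##...
#...#
#####
..#..
.##..
Population at generation 3: 17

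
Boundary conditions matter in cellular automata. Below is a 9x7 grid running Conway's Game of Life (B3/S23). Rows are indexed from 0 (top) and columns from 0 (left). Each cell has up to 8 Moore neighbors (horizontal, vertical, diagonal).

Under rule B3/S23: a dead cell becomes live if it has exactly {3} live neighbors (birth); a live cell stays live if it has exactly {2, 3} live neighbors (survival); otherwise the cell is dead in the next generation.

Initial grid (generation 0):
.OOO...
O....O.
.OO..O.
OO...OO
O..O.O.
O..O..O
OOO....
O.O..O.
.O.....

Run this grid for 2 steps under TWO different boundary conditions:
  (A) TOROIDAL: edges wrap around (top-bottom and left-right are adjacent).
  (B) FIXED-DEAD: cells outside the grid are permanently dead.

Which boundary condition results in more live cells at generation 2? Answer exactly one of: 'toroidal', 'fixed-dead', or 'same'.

Answer: fixed-dead

Derivation:
Under TOROIDAL boundary, generation 2:
..O.O..
O...O.O
.......
...O.OO
...O.O.
....O..
.OO.O..
O.O...O
...O...
Population = 18

Under FIXED-DEAD boundary, generation 2:
.OOO...
....OO.
.O....O
...O..O
O..O.OO
O...O..
O.O.O..
O.OO...
.O.....
Population = 22

Comparison: toroidal=18, fixed-dead=22 -> fixed-dead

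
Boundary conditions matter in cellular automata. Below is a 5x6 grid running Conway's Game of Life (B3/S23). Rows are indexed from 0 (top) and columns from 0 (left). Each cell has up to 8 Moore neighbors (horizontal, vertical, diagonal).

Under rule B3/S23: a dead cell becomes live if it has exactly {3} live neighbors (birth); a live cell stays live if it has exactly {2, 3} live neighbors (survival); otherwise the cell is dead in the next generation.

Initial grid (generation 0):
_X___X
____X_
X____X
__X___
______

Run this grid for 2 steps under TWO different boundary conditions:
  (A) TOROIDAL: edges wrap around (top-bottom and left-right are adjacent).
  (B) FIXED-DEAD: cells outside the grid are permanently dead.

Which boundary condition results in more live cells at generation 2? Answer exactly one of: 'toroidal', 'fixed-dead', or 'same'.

Under TOROIDAL boundary, generation 2:
______
______
______
______
______
Population = 0

Under FIXED-DEAD boundary, generation 2:
______
______
______
______
______
Population = 0

Comparison: toroidal=0, fixed-dead=0 -> same

Answer: same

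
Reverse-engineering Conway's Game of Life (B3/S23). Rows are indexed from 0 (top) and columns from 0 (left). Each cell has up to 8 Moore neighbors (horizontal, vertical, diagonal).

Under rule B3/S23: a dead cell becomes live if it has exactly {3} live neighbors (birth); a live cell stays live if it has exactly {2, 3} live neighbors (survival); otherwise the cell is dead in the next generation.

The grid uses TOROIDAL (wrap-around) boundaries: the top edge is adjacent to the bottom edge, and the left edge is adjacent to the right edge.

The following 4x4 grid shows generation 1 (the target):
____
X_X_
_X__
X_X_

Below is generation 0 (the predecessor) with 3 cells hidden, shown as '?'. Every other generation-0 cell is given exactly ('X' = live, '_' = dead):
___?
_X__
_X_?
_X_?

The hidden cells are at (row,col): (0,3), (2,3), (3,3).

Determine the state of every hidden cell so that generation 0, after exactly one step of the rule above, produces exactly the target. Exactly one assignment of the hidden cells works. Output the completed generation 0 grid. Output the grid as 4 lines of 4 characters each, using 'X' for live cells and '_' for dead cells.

Answer: ____
_X__
_X_X
_X__

Derivation:
Hidden generation-0 cells (in order): (0,3), (2,3), (3,3).
A hidden cell only influences target cells in its own 3x3 neighborhood. Try each of the 2^3 = 8 assignments, step the completed generation 0 forward once under B3/S23, and compare with the target:
  (0,3)=_ (2,3)=_ (3,3)=_ -> step gives (1,0)='_' but target has 'X' -> reject
  (0,3)=_ (2,3)=_ (3,3)=X -> step gives (0,0)='X' but target has '_' -> reject
  (0,3)=_ (2,3)=X (3,3)=_ -> step reproduces the target at every cell -> ACCEPT
  (0,3)=_ (2,3)=X (3,3)=X -> step gives (0,0)='X' but target has '_' -> reject
  (0,3)=X (2,3)=_ (3,3)=_ -> step gives (0,0)='X' but target has '_' -> reject
  (0,3)=X (2,3)=_ (3,3)=X -> step gives (3,0)='_' but target has 'X' -> reject
  (0,3)=X (2,3)=X (3,3)=_ -> step gives (0,0)='X' but target has '_' -> reject
  (0,3)=X (2,3)=X (3,3)=X -> step gives (1,0)='_' but target has 'X' -> reject
Unique solution: (0,3)=dead, (2,3)=live, (3,3)=dead.
Check: live-neighbor counts of every cell in the completed generation 0:
2220
3131
4240
3131
Applying B3/S23 to generation 0 with these counts gives:
____
X_X_
_X__
X_X_
which matches the target exactly.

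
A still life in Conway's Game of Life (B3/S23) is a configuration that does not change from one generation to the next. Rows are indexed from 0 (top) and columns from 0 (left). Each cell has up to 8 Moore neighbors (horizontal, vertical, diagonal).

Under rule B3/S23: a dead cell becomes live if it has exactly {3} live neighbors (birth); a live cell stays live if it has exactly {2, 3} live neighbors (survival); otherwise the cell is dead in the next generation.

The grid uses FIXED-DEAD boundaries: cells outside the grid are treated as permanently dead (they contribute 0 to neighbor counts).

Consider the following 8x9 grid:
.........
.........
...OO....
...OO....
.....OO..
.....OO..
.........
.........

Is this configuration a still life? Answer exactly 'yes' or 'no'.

Answer: no

Derivation:
Compute generation 1 and compare to generation 0 (given above):
Generation 1:
.........
.........
...OO....
...O.....
......O..
.....OO..
.........
.........
Cell (3,4) differs: gen0=1 vs gen1=0 -> NOT a still life.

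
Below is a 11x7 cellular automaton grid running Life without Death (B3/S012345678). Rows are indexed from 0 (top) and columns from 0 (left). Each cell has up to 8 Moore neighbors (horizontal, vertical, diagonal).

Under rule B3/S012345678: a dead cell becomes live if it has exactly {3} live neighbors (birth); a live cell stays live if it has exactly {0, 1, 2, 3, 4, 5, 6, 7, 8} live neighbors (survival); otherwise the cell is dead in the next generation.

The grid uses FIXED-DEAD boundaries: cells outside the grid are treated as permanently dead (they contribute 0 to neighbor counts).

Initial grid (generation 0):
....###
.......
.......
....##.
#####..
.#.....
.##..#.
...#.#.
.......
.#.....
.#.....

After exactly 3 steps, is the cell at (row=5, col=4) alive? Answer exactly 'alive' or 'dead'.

Answer: alive

Derivation:
Simulating step by step:
Generation 0 (given above): 18 live cells
Generation 1: 26 live cells
....###
.....#.
.......
.##.##.
######.
.#..#..
.##.##.
..####.
.......
.#.....
.#.....
Generation 2: 35 live cells
....###
....###
....##.
###.##.
######.
.#..#..
.##.##.
.#####.
..###..
.#.....
.#.....
Generation 3: 41 live cells
....###
...####
.#..##.
###.###
######.
.#..#..
###.##.
.#####.
..####.
.#.#...
.#.....

Cell (5,4) at generation 3: 1 -> alive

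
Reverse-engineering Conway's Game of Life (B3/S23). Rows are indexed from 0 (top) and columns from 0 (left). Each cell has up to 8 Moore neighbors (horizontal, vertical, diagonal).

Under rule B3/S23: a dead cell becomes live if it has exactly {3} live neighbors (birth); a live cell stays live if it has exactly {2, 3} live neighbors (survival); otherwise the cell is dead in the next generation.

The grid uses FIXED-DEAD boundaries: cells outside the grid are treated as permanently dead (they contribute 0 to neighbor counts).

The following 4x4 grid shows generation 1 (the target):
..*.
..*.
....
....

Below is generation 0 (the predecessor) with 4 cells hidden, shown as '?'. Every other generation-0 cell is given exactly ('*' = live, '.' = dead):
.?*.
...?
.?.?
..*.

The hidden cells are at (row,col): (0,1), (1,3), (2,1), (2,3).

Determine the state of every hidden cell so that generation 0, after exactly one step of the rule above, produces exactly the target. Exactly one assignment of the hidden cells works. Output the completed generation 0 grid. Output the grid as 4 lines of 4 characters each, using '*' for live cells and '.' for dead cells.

Answer: .**.
...*
....
..*.

Derivation:
Hidden generation-0 cells (in order): (0,1), (1,3), (2,1), (2,3).
A hidden cell only influences target cells in its own 3x3 neighborhood. Try each of the 2^4 = 16 assignments, step the completed generation 0 forward once under B3/S23, and compare with the target:
  (0,1)=. (1,3)=. (2,1)=. (2,3)=. -> step gives (0,2)='.' but target has '*' -> reject
  (0,1)=. (1,3)=. (2,1)=. (2,3)=* -> step gives (0,2)='.' but target has '*' -> reject
  (0,1)=. (1,3)=. (2,1)=* (2,3)=. -> step gives (0,2)='.' but target has '*' -> reject
  (0,1)=. (1,3)=. (2,1)=* (2,3)=* -> step gives (0,2)='.' but target has '*' -> reject
  (0,1)=. (1,3)=* (2,1)=. (2,3)=. -> step gives (0,2)='.' but target has '*' -> reject
  (0,1)=. (1,3)=* (2,1)=. (2,3)=* -> step gives (0,2)='.' but target has '*' -> reject
  (0,1)=. (1,3)=* (2,1)=* (2,3)=. -> step gives (0,2)='.' but target has '*' -> reject
  (0,1)=. (1,3)=* (2,1)=* (2,3)=* -> step gives (0,2)='.' but target has '*' -> reject
  (0,1)=* (1,3)=. (2,1)=. (2,3)=. -> step gives (0,2)='.' but target has '*' -> reject
  (0,1)=* (1,3)=. (2,1)=. (2,3)=* -> step gives (0,2)='.' but target has '*' -> reject
  (0,1)=* (1,3)=. (2,1)=* (2,3)=. -> step gives (0,2)='.' but target has '*' -> reject
  (0,1)=* (1,3)=. (2,1)=* (2,3)=* -> step gives (0,2)='.' but target has '*' -> reject
  (0,1)=* (1,3)=* (2,1)=. (2,3)=. -> step reproduces the target at every cell -> ACCEPT
  (0,1)=* (1,3)=* (2,1)=. (2,3)=* -> step gives (1,2)='.' but target has '*' -> reject
  (0,1)=* (1,3)=* (2,1)=* (2,3)=. -> step gives (1,1)='*' but target has '.' -> reject
  (0,1)=* (1,3)=* (2,1)=* (2,3)=* -> step gives (1,1)='*' but target has '.' -> reject
Unique solution: (0,1)=live, (1,3)=live, (2,1)=dead, (2,3)=dead.
Check: live-neighbor counts of every cell in the completed generation 0:
1122
1231
0122
0101
Applying B3/S23 to generation 0 with these counts gives:
..*.
..*.
....
....
which matches the target exactly.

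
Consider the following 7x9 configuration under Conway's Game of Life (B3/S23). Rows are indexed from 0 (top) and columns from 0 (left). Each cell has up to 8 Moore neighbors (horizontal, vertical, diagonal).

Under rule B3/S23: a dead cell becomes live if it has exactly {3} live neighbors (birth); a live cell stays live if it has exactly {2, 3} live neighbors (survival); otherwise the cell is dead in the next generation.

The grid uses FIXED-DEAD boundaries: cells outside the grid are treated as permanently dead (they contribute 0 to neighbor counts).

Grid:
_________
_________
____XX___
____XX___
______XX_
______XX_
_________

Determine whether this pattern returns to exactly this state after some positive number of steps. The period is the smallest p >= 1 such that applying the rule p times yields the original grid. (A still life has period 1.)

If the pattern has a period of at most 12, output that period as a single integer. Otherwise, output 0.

Answer: 2

Derivation:
Simulating and comparing each generation to the original:
Gen 0 (original, given above): 8 live cells
Gen 1: 6 live cells, differs from original
Gen 2: 8 live cells, MATCHES original -> period = 2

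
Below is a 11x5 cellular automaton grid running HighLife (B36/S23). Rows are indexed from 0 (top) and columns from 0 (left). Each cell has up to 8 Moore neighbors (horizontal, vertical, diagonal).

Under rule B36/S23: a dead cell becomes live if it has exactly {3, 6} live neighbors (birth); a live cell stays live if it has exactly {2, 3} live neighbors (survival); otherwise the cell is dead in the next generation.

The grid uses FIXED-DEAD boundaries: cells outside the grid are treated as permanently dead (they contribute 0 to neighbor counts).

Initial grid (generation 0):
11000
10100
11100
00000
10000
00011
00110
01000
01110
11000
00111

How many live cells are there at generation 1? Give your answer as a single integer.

Answer: 20

Derivation:
Simulating step by step:
Generation 0 (given above): 21 live cells
Generation 1: 20 live cells
11000
00100
10100
10000
00000
00111
00111
01100
00000
10101
01110
Population at generation 1: 20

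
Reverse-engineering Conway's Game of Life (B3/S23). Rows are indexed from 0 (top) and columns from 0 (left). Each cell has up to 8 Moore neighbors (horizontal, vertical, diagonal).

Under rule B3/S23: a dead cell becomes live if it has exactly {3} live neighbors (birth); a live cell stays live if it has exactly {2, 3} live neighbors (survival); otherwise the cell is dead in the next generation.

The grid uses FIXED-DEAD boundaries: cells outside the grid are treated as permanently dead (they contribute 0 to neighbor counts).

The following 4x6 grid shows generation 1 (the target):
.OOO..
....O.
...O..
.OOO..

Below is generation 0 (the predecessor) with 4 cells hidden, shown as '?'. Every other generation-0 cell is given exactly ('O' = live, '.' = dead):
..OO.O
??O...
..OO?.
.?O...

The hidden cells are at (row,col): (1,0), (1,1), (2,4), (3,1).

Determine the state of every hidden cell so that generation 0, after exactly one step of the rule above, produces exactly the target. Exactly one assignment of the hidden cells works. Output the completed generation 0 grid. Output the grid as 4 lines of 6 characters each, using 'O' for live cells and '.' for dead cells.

Answer: ..OO.O
O.O...
..OO..
.OO...

Derivation:
Hidden generation-0 cells (in order): (1,0), (1,1), (2,4), (3,1).
A hidden cell only influences target cells in its own 3x3 neighborhood. Try each of the 2^4 = 16 assignments, step the completed generation 0 forward once under B3/S23, and compare with the target:
  (1,0)=. (1,1)=. (2,4)=. (3,1)=. -> step gives (0,1)='.' but target has 'O' -> reject
  (1,0)=. (1,1)=. (2,4)=. (3,1)=O -> step gives (0,1)='.' but target has 'O' -> reject
  (1,0)=. (1,1)=. (2,4)=O (3,1)=. -> step gives (0,1)='.' but target has 'O' -> reject
  (1,0)=. (1,1)=. (2,4)=O (3,1)=O -> step gives (0,1)='.' but target has 'O' -> reject
  (1,0)=. (1,1)=O (2,4)=. (3,1)=. -> step gives (1,1)='O' but target has '.' -> reject
  (1,0)=. (1,1)=O (2,4)=. (3,1)=O -> step gives (1,1)='O' but target has '.' -> reject
  (1,0)=. (1,1)=O (2,4)=O (3,1)=. -> step gives (1,1)='O' but target has '.' -> reject
  (1,0)=. (1,1)=O (2,4)=O (3,1)=O -> step gives (1,1)='O' but target has '.' -> reject
  (1,0)=O (1,1)=. (2,4)=. (3,1)=. -> step gives (2,2)='O' but target has '.' -> reject
  (1,0)=O (1,1)=. (2,4)=. (3,1)=O -> step reproduces the target at every cell -> ACCEPT
  (1,0)=O (1,1)=. (2,4)=O (3,1)=. -> step gives (1,4)='.' but target has 'O' -> reject
  (1,0)=O (1,1)=. (2,4)=O (3,1)=O -> step gives (1,4)='.' but target has 'O' -> reject
  (1,0)=O (1,1)=O (2,4)=. (3,1)=. -> step gives (0,1)='.' but target has 'O' -> reject
  (1,0)=O (1,1)=O (2,4)=. (3,1)=O -> step gives (0,1)='.' but target has 'O' -> reject
  (1,0)=O (1,1)=O (2,4)=O (3,1)=. -> step gives (0,1)='.' but target has 'O' -> reject
  (1,0)=O (1,1)=O (2,4)=O (3,1)=O -> step gives (0,1)='.' but target has 'O' -> reject
Unique solution: (1,0)=live, (1,1)=dead, (2,4)=dead, (3,1)=live.
Check: live-neighbor counts of every cell in the completed generation 0:
132220
044531
254310
123310
Applying B3/S23 to generation 0 with these counts gives:
.OOO..
....O.
...O..
.OOO..
which matches the target exactly.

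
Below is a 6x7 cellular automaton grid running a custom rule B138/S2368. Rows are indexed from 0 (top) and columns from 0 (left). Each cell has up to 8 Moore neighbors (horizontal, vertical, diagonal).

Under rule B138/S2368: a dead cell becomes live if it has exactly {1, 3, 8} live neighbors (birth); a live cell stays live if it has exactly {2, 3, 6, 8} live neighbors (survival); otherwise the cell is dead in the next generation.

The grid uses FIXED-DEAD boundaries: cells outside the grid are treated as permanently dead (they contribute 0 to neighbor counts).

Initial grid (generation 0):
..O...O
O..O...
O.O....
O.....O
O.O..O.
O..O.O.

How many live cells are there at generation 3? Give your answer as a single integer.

Simulating step by step:
Generation 0 (given above): 14 live cells
Generation 1: 20 live cells
O...OO.
..OOOOO
O...OOO
O...O..
O...OOO
.O..O..
Generation 2: 16 live cells
......O
.O..O..
.O...OO
OO.O...
OOOOO..
..O.O..
Generation 3: 16 live cells
OOOOO..
...O..O
.O..OO.
...O.O.
O...O..
..O.O..
Population at generation 3: 16

Answer: 16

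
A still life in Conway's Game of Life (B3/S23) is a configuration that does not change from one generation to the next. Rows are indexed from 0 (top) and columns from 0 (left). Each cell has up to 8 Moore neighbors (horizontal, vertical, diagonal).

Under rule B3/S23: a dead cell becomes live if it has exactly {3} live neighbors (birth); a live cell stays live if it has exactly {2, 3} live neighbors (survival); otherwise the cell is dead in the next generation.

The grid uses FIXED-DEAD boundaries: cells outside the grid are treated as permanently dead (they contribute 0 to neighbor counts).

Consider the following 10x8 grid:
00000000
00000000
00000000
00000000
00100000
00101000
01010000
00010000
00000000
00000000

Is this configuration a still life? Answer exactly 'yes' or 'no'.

Answer: no

Derivation:
Compute generation 1 and compare to generation 0 (given above):
Generation 1:
00000000
00000000
00000000
00000000
00010000
01100000
00011000
00100000
00000000
00000000
Cell (4,2) differs: gen0=1 vs gen1=0 -> NOT a still life.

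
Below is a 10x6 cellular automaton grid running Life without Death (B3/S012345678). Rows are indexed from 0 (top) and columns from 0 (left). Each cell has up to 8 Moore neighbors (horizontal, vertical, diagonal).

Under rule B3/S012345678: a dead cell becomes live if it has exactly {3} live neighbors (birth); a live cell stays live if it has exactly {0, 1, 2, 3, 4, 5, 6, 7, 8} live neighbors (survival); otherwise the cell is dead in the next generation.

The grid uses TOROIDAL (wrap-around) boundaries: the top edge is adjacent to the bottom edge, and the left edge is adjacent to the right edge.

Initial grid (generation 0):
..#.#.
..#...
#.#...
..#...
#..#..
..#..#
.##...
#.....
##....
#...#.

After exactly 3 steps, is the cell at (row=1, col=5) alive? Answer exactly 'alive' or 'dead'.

Answer: alive

Derivation:
Simulating step by step:
Generation 0 (given above): 17 live cells
Generation 1: 28 live cells
.##.##
..#...
#.##..
..##..
####..
#.##.#
###...
#.#...
##....
#..##.
Generation 2: 39 live cells
###.##
#.#.##
#.##..
#.###.
####.#
#.####
###...
#.#..#
####..
#..##.
Generation 3: 39 live cells
###.##
#.#.##
#.##..
#.###.
####.#
#.####
###...
#.#..#
####..
#..##.

Cell (1,5) at generation 3: 1 -> alive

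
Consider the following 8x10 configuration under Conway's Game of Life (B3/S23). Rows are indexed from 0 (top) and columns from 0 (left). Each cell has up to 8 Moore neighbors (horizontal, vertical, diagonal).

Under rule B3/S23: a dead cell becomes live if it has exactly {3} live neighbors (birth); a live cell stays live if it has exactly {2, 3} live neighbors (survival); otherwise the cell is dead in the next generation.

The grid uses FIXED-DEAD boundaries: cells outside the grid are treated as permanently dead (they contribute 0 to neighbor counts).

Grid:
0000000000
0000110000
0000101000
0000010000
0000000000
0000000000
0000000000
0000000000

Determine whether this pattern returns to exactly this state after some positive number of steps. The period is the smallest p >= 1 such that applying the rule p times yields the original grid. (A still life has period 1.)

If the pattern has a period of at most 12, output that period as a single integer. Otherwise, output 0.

Answer: 1

Derivation:
Simulating and comparing each generation to the original:
Gen 0 (original, given above): 5 live cells
Gen 1: 5 live cells, MATCHES original -> period = 1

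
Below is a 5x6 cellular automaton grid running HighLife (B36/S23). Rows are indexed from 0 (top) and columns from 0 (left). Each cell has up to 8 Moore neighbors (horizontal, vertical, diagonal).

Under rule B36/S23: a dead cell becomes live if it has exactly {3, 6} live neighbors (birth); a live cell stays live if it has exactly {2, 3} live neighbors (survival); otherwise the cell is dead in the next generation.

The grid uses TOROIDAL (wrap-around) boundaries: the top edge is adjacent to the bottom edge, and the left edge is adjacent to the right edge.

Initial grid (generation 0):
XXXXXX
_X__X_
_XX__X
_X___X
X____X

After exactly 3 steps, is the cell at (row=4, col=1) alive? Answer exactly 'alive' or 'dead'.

Simulating step by step:
Generation 0 (given above): 15 live cells
Generation 1: 14 live cells
__XX__
X_X___
_XX_XX
XXX_XX
___X__
Generation 2: 10 live cells
_XXX__
X___XX
X___X_
______
X____X
Generation 3: 12 live cells
_XXX__
X_X_X_
X___X_
X_____
XXX___

Cell (4,1) at generation 3: 1 -> alive

Answer: alive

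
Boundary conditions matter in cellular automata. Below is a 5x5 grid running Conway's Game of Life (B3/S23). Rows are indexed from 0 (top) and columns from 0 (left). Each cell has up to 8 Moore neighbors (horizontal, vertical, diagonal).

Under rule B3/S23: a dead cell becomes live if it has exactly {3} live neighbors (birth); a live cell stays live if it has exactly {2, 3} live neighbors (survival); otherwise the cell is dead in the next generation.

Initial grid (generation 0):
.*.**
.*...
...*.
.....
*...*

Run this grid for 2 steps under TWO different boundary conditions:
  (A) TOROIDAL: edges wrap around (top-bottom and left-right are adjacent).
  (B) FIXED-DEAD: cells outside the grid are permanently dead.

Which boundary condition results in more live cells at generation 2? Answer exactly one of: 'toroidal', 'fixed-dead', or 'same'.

Answer: toroidal

Derivation:
Under TOROIDAL boundary, generation 2:
.*...
**...
*..*.
*..**
.*...
Population = 9

Under FIXED-DEAD boundary, generation 2:
...*.
...*.
.....
.....
.....
Population = 2

Comparison: toroidal=9, fixed-dead=2 -> toroidal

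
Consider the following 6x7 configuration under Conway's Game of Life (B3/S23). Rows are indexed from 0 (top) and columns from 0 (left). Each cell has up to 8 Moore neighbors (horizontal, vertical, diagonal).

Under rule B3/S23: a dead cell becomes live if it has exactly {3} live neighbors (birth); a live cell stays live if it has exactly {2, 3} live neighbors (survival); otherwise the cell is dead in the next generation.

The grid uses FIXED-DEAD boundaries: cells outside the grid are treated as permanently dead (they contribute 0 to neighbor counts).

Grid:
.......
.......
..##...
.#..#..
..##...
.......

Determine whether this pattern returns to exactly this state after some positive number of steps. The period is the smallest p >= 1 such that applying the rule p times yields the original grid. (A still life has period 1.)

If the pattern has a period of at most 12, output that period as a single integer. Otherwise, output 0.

Answer: 1

Derivation:
Simulating and comparing each generation to the original:
Gen 0 (original, given above): 6 live cells
Gen 1: 6 live cells, MATCHES original -> period = 1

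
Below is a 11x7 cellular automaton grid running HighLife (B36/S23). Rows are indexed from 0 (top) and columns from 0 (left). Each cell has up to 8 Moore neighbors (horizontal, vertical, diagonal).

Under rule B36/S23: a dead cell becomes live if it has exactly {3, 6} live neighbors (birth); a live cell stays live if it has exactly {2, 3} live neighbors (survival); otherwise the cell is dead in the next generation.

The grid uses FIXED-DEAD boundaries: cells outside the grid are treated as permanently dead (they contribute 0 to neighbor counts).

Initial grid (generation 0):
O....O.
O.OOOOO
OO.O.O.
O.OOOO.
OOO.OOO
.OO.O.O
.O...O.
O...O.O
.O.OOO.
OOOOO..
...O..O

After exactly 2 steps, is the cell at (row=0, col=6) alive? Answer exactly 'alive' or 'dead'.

Answer: alive

Derivation:
Simulating step by step:
Generation 0 (given above): 43 live cells
Generation 1: 31 live cells
.O.O.OO
O.OO..O
O.O....
.......
O.....O
....OOO
OOOOO.O
OOOO..O
.......
OO.....
.O.OO..
Generation 2: 30 live cells
.O.OOOO
O..OOOO
..OO...
.O.....
......O
O.O.O.O
O....OO
O...OO.
.......
OOO....
OOO....

Cell (0,6) at generation 2: 1 -> alive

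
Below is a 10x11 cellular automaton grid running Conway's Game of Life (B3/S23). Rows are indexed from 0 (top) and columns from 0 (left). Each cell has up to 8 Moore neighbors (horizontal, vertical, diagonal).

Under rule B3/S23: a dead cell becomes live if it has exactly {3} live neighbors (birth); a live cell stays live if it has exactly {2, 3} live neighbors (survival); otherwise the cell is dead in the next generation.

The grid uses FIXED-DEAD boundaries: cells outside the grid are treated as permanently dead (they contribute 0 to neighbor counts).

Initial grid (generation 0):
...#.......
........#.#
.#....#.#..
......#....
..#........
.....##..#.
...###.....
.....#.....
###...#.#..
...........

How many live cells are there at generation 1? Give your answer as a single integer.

Answer: 16

Derivation:
Simulating step by step:
Generation 0 (given above): 20 live cells
Generation 1: 16 live cells
...........
.......#.#.
.........#.
.......#...
.....##....
...#.##....
...........
.###.##....
.#.........
.#.........
Population at generation 1: 16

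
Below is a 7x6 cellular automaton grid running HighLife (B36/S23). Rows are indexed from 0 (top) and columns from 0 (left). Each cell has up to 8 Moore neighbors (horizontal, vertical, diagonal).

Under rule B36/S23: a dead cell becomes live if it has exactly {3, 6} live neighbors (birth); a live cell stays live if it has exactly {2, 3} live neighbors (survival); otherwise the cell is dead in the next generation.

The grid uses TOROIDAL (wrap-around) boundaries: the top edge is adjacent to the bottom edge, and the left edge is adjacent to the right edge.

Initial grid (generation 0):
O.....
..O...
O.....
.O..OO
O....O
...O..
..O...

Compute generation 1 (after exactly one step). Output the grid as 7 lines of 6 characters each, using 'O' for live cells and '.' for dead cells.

Simulating step by step:
Generation 0 (given above): 10 live cells
Generation 1: 9 live cells
(generation 1 grid is the final answer)

Answer: .O....
.O....
OO...O
.O..O.
O....O
......
......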